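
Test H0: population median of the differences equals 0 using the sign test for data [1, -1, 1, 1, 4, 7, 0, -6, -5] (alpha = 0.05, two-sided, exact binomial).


Step 1: Discard zero differences. Original n = 9; n_eff = number of nonzero differences = 8.
Nonzero differences (with sign): +1, -1, +1, +1, +4, +7, -6, -5
Step 2: Count signs: positive = 5, negative = 3.
Step 3: Under H0: P(positive) = 0.5, so the number of positives S ~ Bin(8, 0.5).
Step 4: Two-sided exact p-value = sum of Bin(8,0.5) probabilities at or below the observed probability = 0.726562.
Step 5: alpha = 0.05. fail to reject H0.

n_eff = 8, pos = 5, neg = 3, p = 0.726562, fail to reject H0.


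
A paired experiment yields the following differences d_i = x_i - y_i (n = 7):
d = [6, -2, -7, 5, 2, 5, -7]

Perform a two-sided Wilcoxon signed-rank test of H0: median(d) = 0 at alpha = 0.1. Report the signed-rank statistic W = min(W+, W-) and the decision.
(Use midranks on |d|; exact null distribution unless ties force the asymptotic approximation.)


Step 1: Drop any zero differences (none here) and take |d_i|.
|d| = [6, 2, 7, 5, 2, 5, 7]
Step 2: Midrank |d_i| (ties get averaged ranks).
ranks: |6|->5, |2|->1.5, |7|->6.5, |5|->3.5, |2|->1.5, |5|->3.5, |7|->6.5
Step 3: Attach original signs; sum ranks with positive sign and with negative sign.
W+ = 5 + 3.5 + 1.5 + 3.5 = 13.5
W- = 1.5 + 6.5 + 6.5 = 14.5
(Check: W+ + W- = 28 should equal n(n+1)/2 = 28.)
Step 4: Test statistic W = min(W+, W-) = 13.5.
Step 5: Ties in |d|, so use the tie-corrected normal approximation.
        E[W] = n(n+1)/4 = 7*8/4 = 14.
        Tie groups: |d|=2 (t=2), |d|=5 (t=2), |d|=7 (t=2); sum(t^3 - t) = 18.
        Var[W] = n(n+1)(2n+1)/24 - sum(t^3-t)/48 = 840/24 - 18/48 = 34.625.
        z = (W - E[W]) / sqrt(Var[W]) = (13.5 - 14) / 5.8843 = -0.0850.
        Two-sided p = 2*Phi(z) = 0.932284.
Step 6: alpha = 0.1. fail to reject H0.

W+ = 13.5, W- = 14.5, W = min = 13.5, p = 0.932284, fail to reject H0.


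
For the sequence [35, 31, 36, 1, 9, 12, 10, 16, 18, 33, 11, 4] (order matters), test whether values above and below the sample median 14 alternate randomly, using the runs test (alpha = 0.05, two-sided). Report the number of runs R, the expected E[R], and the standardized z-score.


Step 1: Compute median = 14; label A = above, B = below.
Labels in order: AAABBBBAAABB  (n_A = 6, n_B = 6)
Step 2: Count runs R = 4.
Step 3: Under H0 (random ordering), E[R] = 2*n_A*n_B/(n_A+n_B) + 1 = 2*6*6/12 + 1 = 7.0000.
        Var[R] = 2*n_A*n_B*(2*n_A*n_B - n_A - n_B) / ((n_A+n_B)^2 * (n_A+n_B-1)) = 4320/1584 = 2.7273.
        SD[R] = 1.6514.
Step 4: Continuity-corrected z = (R + 0.5 - E[R]) / SD[R] = (4 + 0.5 - 7.0000) / 1.6514 = -1.5138.
Step 5: Two-sided p-value via normal approximation = 2*(1 - Phi(|z|)) = 0.130070.
Step 6: alpha = 0.05. fail to reject H0.

R = 4, z = -1.5138, p = 0.130070, fail to reject H0.


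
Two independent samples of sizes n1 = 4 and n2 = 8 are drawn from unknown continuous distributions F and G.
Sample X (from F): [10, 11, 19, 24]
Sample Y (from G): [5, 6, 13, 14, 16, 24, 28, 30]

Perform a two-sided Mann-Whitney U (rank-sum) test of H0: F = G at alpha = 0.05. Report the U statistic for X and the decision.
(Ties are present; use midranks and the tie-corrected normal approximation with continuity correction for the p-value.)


Step 1: Combine and sort all 12 observations; assign midranks.
sorted (value, group): (5,Y), (6,Y), (10,X), (11,X), (13,Y), (14,Y), (16,Y), (19,X), (24,X), (24,Y), (28,Y), (30,Y)
ranks: 5->1, 6->2, 10->3, 11->4, 13->5, 14->6, 16->7, 19->8, 24->9.5, 24->9.5, 28->11, 30->12
Step 2: Rank sum for X: R1 = 3 + 4 + 8 + 9.5 = 24.5.
Step 3: U_X = R1 - n1(n1+1)/2 = 24.5 - 4*5/2 = 24.5 - 10 = 14.5.
       U_Y = n1*n2 - U_X = 32 - 14.5 = 17.5.
Step 4: Ties are present, so use the tie-corrected normal approximation (with continuity correction) for the p-value.
Step 5: p-value = 0.864901; compare to alpha = 0.05. fail to reject H0.

U_X = 14.5, p = 0.864901, fail to reject H0 at alpha = 0.05.


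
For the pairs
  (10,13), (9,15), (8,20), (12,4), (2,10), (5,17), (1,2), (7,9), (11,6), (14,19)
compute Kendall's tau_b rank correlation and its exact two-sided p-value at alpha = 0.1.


Step 1: Enumerate the 45 unordered pairs (i,j) with i<j and classify each by sign(x_j-x_i) * sign(y_j-y_i).
  (1,2):dx=-1,dy=+2->D; (1,3):dx=-2,dy=+7->D; (1,4):dx=+2,dy=-9->D; (1,5):dx=-8,dy=-3->C
  (1,6):dx=-5,dy=+4->D; (1,7):dx=-9,dy=-11->C; (1,8):dx=-3,dy=-4->C; (1,9):dx=+1,dy=-7->D
  (1,10):dx=+4,dy=+6->C; (2,3):dx=-1,dy=+5->D; (2,4):dx=+3,dy=-11->D; (2,5):dx=-7,dy=-5->C
  (2,6):dx=-4,dy=+2->D; (2,7):dx=-8,dy=-13->C; (2,8):dx=-2,dy=-6->C; (2,9):dx=+2,dy=-9->D
  (2,10):dx=+5,dy=+4->C; (3,4):dx=+4,dy=-16->D; (3,5):dx=-6,dy=-10->C; (3,6):dx=-3,dy=-3->C
  (3,7):dx=-7,dy=-18->C; (3,8):dx=-1,dy=-11->C; (3,9):dx=+3,dy=-14->D; (3,10):dx=+6,dy=-1->D
  (4,5):dx=-10,dy=+6->D; (4,6):dx=-7,dy=+13->D; (4,7):dx=-11,dy=-2->C; (4,8):dx=-5,dy=+5->D
  (4,9):dx=-1,dy=+2->D; (4,10):dx=+2,dy=+15->C; (5,6):dx=+3,dy=+7->C; (5,7):dx=-1,dy=-8->C
  (5,8):dx=+5,dy=-1->D; (5,9):dx=+9,dy=-4->D; (5,10):dx=+12,dy=+9->C; (6,7):dx=-4,dy=-15->C
  (6,8):dx=+2,dy=-8->D; (6,9):dx=+6,dy=-11->D; (6,10):dx=+9,dy=+2->C; (7,8):dx=+6,dy=+7->C
  (7,9):dx=+10,dy=+4->C; (7,10):dx=+13,dy=+17->C; (8,9):dx=+4,dy=-3->D; (8,10):dx=+7,dy=+10->C
  (9,10):dx=+3,dy=+13->C
Step 2: C = 24, D = 21, total pairs = 45.
Step 3: tau = (C - D)/(n(n-1)/2) = (24 - 21)/45 = 0.066667.
Step 4: Exact two-sided p-value (enumerate n! = 3628800 permutations of y under H0): p = 0.861801.
Step 5: alpha = 0.1. fail to reject H0.

tau_b = 0.0667 (C=24, D=21), p = 0.861801, fail to reject H0.


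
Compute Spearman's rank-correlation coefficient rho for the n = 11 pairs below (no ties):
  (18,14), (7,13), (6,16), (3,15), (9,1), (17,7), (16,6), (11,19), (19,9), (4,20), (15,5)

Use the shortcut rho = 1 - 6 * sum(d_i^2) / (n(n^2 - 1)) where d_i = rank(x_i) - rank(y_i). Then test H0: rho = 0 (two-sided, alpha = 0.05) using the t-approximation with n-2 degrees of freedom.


Step 1: Rank x and y separately (midranks; no ties here).
rank(x): 18->10, 7->4, 6->3, 3->1, 9->5, 17->9, 16->8, 11->6, 19->11, 4->2, 15->7
rank(y): 14->7, 13->6, 16->9, 15->8, 1->1, 7->4, 6->3, 19->10, 9->5, 20->11, 5->2
Step 2: d_i = R_x(i) - R_y(i); compute d_i^2.
  (10-7)^2=9, (4-6)^2=4, (3-9)^2=36, (1-8)^2=49, (5-1)^2=16, (9-4)^2=25, (8-3)^2=25, (6-10)^2=16, (11-5)^2=36, (2-11)^2=81, (7-2)^2=25
sum(d^2) = 322.
Step 3: rho = 1 - 6*322 / (11*(11^2 - 1)) = 1 - 1932/1320 = -0.463636.
Step 4: Under H0, t = rho * sqrt((n-2)/(1-rho^2)) = -1.5698 ~ t(9).
Step 5: Two-sided p-value from the t-distribution with 9 df = 0.150901.
Step 6: alpha = 0.05. fail to reject H0.

rho = -0.4636, p = 0.150901, fail to reject H0 at alpha = 0.05.


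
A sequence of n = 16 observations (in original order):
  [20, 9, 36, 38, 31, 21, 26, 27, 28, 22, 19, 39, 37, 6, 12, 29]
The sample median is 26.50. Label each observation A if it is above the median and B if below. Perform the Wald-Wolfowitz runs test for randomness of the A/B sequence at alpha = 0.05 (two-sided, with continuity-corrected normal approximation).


Step 1: Compute median = 26.50; label A = above, B = below.
Labels in order: BBAAABBAABBAABBA  (n_A = 8, n_B = 8)
Step 2: Count runs R = 8.
Step 3: Under H0 (random ordering), E[R] = 2*n_A*n_B/(n_A+n_B) + 1 = 2*8*8/16 + 1 = 9.0000.
        Var[R] = 2*n_A*n_B*(2*n_A*n_B - n_A - n_B) / ((n_A+n_B)^2 * (n_A+n_B-1)) = 14336/3840 = 3.7333.
        SD[R] = 1.9322.
Step 4: Continuity-corrected z = (R + 0.5 - E[R]) / SD[R] = (8 + 0.5 - 9.0000) / 1.9322 = -0.2588.
Step 5: Two-sided p-value via normal approximation = 2*(1 - Phi(|z|)) = 0.795809.
Step 6: alpha = 0.05. fail to reject H0.

R = 8, z = -0.2588, p = 0.795809, fail to reject H0.


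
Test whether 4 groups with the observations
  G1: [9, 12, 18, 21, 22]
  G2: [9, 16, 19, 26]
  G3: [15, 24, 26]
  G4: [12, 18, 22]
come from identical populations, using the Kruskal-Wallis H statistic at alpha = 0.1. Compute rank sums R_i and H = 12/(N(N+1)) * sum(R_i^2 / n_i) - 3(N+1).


Step 1: Combine all N = 15 observations and assign midranks.
sorted (value, group, rank): (9,G1,1.5), (9,G2,1.5), (12,G1,3.5), (12,G4,3.5), (15,G3,5), (16,G2,6), (18,G1,7.5), (18,G4,7.5), (19,G2,9), (21,G1,10), (22,G1,11.5), (22,G4,11.5), (24,G3,13), (26,G2,14.5), (26,G3,14.5)
Step 2: Sum ranks within each group.
R_1 = 34 (n_1 = 5)
R_2 = 31 (n_2 = 4)
R_3 = 32.5 (n_3 = 3)
R_4 = 22.5 (n_4 = 3)
Step 3: H = 12/(N(N+1)) * sum(R_i^2/n_i) - 3(N+1)
     = 12/(15*16) * (34^2/5 + 31^2/4 + 32.5^2/3 + 22.5^2/3) - 3*16
     = 0.050000 * 992.283 - 48
     = 1.614167.
Step 4: Ties present; correction factor C = 1 - 30/(15^3 - 15) = 0.991071. Corrected H = 1.614167 / 0.991071 = 1.628709.
Step 5: Under H0, H ~ chi^2(3); p-value = 0.652898.
Step 6: alpha = 0.1. fail to reject H0.

H = 1.6287, df = 3, p = 0.652898, fail to reject H0.


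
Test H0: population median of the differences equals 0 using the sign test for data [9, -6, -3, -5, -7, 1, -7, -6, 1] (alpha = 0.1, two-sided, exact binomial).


Step 1: Discard zero differences. Original n = 9; n_eff = number of nonzero differences = 9.
Nonzero differences (with sign): +9, -6, -3, -5, -7, +1, -7, -6, +1
Step 2: Count signs: positive = 3, negative = 6.
Step 3: Under H0: P(positive) = 0.5, so the number of positives S ~ Bin(9, 0.5).
Step 4: Two-sided exact p-value = sum of Bin(9,0.5) probabilities at or below the observed probability = 0.507812.
Step 5: alpha = 0.1. fail to reject H0.

n_eff = 9, pos = 3, neg = 6, p = 0.507812, fail to reject H0.


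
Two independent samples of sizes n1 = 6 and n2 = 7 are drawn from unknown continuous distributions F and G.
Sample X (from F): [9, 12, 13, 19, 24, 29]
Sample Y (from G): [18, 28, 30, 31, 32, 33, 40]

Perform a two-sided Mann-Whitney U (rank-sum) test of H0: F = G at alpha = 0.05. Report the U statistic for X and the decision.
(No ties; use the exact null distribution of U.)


Step 1: Combine and sort all 13 observations; assign midranks.
sorted (value, group): (9,X), (12,X), (13,X), (18,Y), (19,X), (24,X), (28,Y), (29,X), (30,Y), (31,Y), (32,Y), (33,Y), (40,Y)
ranks: 9->1, 12->2, 13->3, 18->4, 19->5, 24->6, 28->7, 29->8, 30->9, 31->10, 32->11, 33->12, 40->13
Step 2: Rank sum for X: R1 = 1 + 2 + 3 + 5 + 6 + 8 = 25.
Step 3: U_X = R1 - n1(n1+1)/2 = 25 - 6*7/2 = 25 - 21 = 4.
       U_Y = n1*n2 - U_X = 42 - 4 = 38.
Step 4: No ties, so the exact null distribution of U (based on enumerating the C(13,6) = 1716 equally likely rank assignments) gives the two-sided p-value.
Step 5: p-value = 0.013986; compare to alpha = 0.05. reject H0.

U_X = 4, p = 0.013986, reject H0 at alpha = 0.05.


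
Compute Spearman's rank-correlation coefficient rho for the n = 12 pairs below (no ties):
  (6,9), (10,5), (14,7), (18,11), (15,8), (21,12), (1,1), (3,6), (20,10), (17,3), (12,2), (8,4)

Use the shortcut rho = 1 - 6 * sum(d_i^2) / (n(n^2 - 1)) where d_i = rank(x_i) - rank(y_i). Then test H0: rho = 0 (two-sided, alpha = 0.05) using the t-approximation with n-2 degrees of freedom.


Step 1: Rank x and y separately (midranks; no ties here).
rank(x): 6->3, 10->5, 14->7, 18->10, 15->8, 21->12, 1->1, 3->2, 20->11, 17->9, 12->6, 8->4
rank(y): 9->9, 5->5, 7->7, 11->11, 8->8, 12->12, 1->1, 6->6, 10->10, 3->3, 2->2, 4->4
Step 2: d_i = R_x(i) - R_y(i); compute d_i^2.
  (3-9)^2=36, (5-5)^2=0, (7-7)^2=0, (10-11)^2=1, (8-8)^2=0, (12-12)^2=0, (1-1)^2=0, (2-6)^2=16, (11-10)^2=1, (9-3)^2=36, (6-2)^2=16, (4-4)^2=0
sum(d^2) = 106.
Step 3: rho = 1 - 6*106 / (12*(12^2 - 1)) = 1 - 636/1716 = 0.629371.
Step 4: Under H0, t = rho * sqrt((n-2)/(1-rho^2)) = 2.5611 ~ t(10).
Step 5: Two-sided p-value from the t-distribution with 10 df = 0.028320.
Step 6: alpha = 0.05. reject H0.

rho = 0.6294, p = 0.028320, reject H0 at alpha = 0.05.


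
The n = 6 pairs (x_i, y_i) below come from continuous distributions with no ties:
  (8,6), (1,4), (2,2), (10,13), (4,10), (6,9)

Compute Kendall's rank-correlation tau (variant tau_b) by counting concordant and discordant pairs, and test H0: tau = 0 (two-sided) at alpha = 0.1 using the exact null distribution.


Step 1: Enumerate the 15 unordered pairs (i,j) with i<j and classify each by sign(x_j-x_i) * sign(y_j-y_i).
  (1,2):dx=-7,dy=-2->C; (1,3):dx=-6,dy=-4->C; (1,4):dx=+2,dy=+7->C; (1,5):dx=-4,dy=+4->D
  (1,6):dx=-2,dy=+3->D; (2,3):dx=+1,dy=-2->D; (2,4):dx=+9,dy=+9->C; (2,5):dx=+3,dy=+6->C
  (2,6):dx=+5,dy=+5->C; (3,4):dx=+8,dy=+11->C; (3,5):dx=+2,dy=+8->C; (3,6):dx=+4,dy=+7->C
  (4,5):dx=-6,dy=-3->C; (4,6):dx=-4,dy=-4->C; (5,6):dx=+2,dy=-1->D
Step 2: C = 11, D = 4, total pairs = 15.
Step 3: tau = (C - D)/(n(n-1)/2) = (11 - 4)/15 = 0.466667.
Step 4: Exact two-sided p-value (enumerate n! = 720 permutations of y under H0): p = 0.272222.
Step 5: alpha = 0.1. fail to reject H0.

tau_b = 0.4667 (C=11, D=4), p = 0.272222, fail to reject H0.


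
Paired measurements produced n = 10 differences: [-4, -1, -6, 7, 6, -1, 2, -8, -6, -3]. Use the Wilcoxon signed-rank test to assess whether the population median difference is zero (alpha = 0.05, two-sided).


Step 1: Drop any zero differences (none here) and take |d_i|.
|d| = [4, 1, 6, 7, 6, 1, 2, 8, 6, 3]
Step 2: Midrank |d_i| (ties get averaged ranks).
ranks: |4|->5, |1|->1.5, |6|->7, |7|->9, |6|->7, |1|->1.5, |2|->3, |8|->10, |6|->7, |3|->4
Step 3: Attach original signs; sum ranks with positive sign and with negative sign.
W+ = 9 + 7 + 3 = 19
W- = 5 + 1.5 + 7 + 1.5 + 10 + 7 + 4 = 36
(Check: W+ + W- = 55 should equal n(n+1)/2 = 55.)
Step 4: Test statistic W = min(W+, W-) = 19.
Step 5: Ties in |d|, so use the tie-corrected normal approximation.
        E[W] = n(n+1)/4 = 10*11/4 = 27.5.
        Tie groups: |d|=1 (t=2), |d|=6 (t=3); sum(t^3 - t) = 30.
        Var[W] = n(n+1)(2n+1)/24 - sum(t^3-t)/48 = 2310/24 - 30/48 = 95.625.
        z = (W - E[W]) / sqrt(Var[W]) = (19 - 27.5) / 9.7788 = -0.8692.
        Two-sided p = 2*Phi(z) = 0.384723.
Step 6: alpha = 0.05. fail to reject H0.

W+ = 19, W- = 36, W = min = 19, p = 0.384723, fail to reject H0.


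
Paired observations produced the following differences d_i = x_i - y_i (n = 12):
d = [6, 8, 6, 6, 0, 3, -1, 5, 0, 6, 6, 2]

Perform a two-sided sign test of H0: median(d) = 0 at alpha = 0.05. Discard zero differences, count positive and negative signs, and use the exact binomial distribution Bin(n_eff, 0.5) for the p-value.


Step 1: Discard zero differences. Original n = 12; n_eff = number of nonzero differences = 10.
Nonzero differences (with sign): +6, +8, +6, +6, +3, -1, +5, +6, +6, +2
Step 2: Count signs: positive = 9, negative = 1.
Step 3: Under H0: P(positive) = 0.5, so the number of positives S ~ Bin(10, 0.5).
Step 4: Two-sided exact p-value = sum of Bin(10,0.5) probabilities at or below the observed probability = 0.021484.
Step 5: alpha = 0.05. reject H0.

n_eff = 10, pos = 9, neg = 1, p = 0.021484, reject H0.


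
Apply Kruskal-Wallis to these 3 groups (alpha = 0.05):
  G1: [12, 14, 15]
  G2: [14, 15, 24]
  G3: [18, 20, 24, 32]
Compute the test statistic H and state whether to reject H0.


Step 1: Combine all N = 10 observations and assign midranks.
sorted (value, group, rank): (12,G1,1), (14,G1,2.5), (14,G2,2.5), (15,G1,4.5), (15,G2,4.5), (18,G3,6), (20,G3,7), (24,G2,8.5), (24,G3,8.5), (32,G3,10)
Step 2: Sum ranks within each group.
R_1 = 8 (n_1 = 3)
R_2 = 15.5 (n_2 = 3)
R_3 = 31.5 (n_3 = 4)
Step 3: H = 12/(N(N+1)) * sum(R_i^2/n_i) - 3(N+1)
     = 12/(10*11) * (8^2/3 + 15.5^2/3 + 31.5^2/4) - 3*11
     = 0.109091 * 349.479 - 33
     = 5.125000.
Step 4: Ties present; correction factor C = 1 - 18/(10^3 - 10) = 0.981818. Corrected H = 5.125000 / 0.981818 = 5.219907.
Step 5: Under H0, H ~ chi^2(2); p-value = 0.073538.
Step 6: alpha = 0.05. fail to reject H0.

H = 5.2199, df = 2, p = 0.073538, fail to reject H0.


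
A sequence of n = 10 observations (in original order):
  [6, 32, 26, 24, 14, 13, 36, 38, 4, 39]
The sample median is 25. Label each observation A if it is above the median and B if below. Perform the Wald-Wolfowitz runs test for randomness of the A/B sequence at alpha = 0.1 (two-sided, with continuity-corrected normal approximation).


Step 1: Compute median = 25; label A = above, B = below.
Labels in order: BAABBBAABA  (n_A = 5, n_B = 5)
Step 2: Count runs R = 6.
Step 3: Under H0 (random ordering), E[R] = 2*n_A*n_B/(n_A+n_B) + 1 = 2*5*5/10 + 1 = 6.0000.
        Var[R] = 2*n_A*n_B*(2*n_A*n_B - n_A - n_B) / ((n_A+n_B)^2 * (n_A+n_B-1)) = 2000/900 = 2.2222.
        SD[R] = 1.4907.
Step 4: R = E[R], so z = 0 with no continuity correction.
Step 5: Two-sided p-value via normal approximation = 2*(1 - Phi(|z|)) = 1.000000.
Step 6: alpha = 0.1. fail to reject H0.

R = 6, z = 0.0000, p = 1.000000, fail to reject H0.


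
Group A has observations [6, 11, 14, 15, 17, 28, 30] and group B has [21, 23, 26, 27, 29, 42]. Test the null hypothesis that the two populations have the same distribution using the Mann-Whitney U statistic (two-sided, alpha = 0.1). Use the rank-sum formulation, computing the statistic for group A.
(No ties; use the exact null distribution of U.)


Step 1: Combine and sort all 13 observations; assign midranks.
sorted (value, group): (6,X), (11,X), (14,X), (15,X), (17,X), (21,Y), (23,Y), (26,Y), (27,Y), (28,X), (29,Y), (30,X), (42,Y)
ranks: 6->1, 11->2, 14->3, 15->4, 17->5, 21->6, 23->7, 26->8, 27->9, 28->10, 29->11, 30->12, 42->13
Step 2: Rank sum for X: R1 = 1 + 2 + 3 + 4 + 5 + 10 + 12 = 37.
Step 3: U_X = R1 - n1(n1+1)/2 = 37 - 7*8/2 = 37 - 28 = 9.
       U_Y = n1*n2 - U_X = 42 - 9 = 33.
Step 4: No ties, so the exact null distribution of U (based on enumerating the C(13,7) = 1716 equally likely rank assignments) gives the two-sided p-value.
Step 5: p-value = 0.101399; compare to alpha = 0.1. fail to reject H0.

U_X = 9, p = 0.101399, fail to reject H0 at alpha = 0.1.


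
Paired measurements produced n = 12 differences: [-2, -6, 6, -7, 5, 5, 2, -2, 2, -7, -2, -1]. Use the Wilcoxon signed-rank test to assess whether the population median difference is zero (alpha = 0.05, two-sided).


Step 1: Drop any zero differences (none here) and take |d_i|.
|d| = [2, 6, 6, 7, 5, 5, 2, 2, 2, 7, 2, 1]
Step 2: Midrank |d_i| (ties get averaged ranks).
ranks: |2|->4, |6|->9.5, |6|->9.5, |7|->11.5, |5|->7.5, |5|->7.5, |2|->4, |2|->4, |2|->4, |7|->11.5, |2|->4, |1|->1
Step 3: Attach original signs; sum ranks with positive sign and with negative sign.
W+ = 9.5 + 7.5 + 7.5 + 4 + 4 = 32.5
W- = 4 + 9.5 + 11.5 + 4 + 11.5 + 4 + 1 = 45.5
(Check: W+ + W- = 78 should equal n(n+1)/2 = 78.)
Step 4: Test statistic W = min(W+, W-) = 32.5.
Step 5: Ties in |d|, so use the tie-corrected normal approximation.
        E[W] = n(n+1)/4 = 12*13/4 = 39.
        Tie groups: |d|=2 (t=5), |d|=5 (t=2), |d|=6 (t=2), |d|=7 (t=2); sum(t^3 - t) = 138.
        Var[W] = n(n+1)(2n+1)/24 - sum(t^3-t)/48 = 3900/24 - 138/48 = 159.625.
        z = (W - E[W]) / sqrt(Var[W]) = (32.5 - 39) / 12.6343 = -0.5145.
        Two-sided p = 2*Phi(z) = 0.606921.
Step 6: alpha = 0.05. fail to reject H0.

W+ = 32.5, W- = 45.5, W = min = 32.5, p = 0.606921, fail to reject H0.


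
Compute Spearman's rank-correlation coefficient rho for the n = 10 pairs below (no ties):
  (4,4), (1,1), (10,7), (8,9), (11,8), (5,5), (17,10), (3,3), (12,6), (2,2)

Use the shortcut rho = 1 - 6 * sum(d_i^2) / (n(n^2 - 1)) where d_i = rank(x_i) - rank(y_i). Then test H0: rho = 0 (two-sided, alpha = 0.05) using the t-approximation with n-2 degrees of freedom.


Step 1: Rank x and y separately (midranks; no ties here).
rank(x): 4->4, 1->1, 10->7, 8->6, 11->8, 5->5, 17->10, 3->3, 12->9, 2->2
rank(y): 4->4, 1->1, 7->7, 9->9, 8->8, 5->5, 10->10, 3->3, 6->6, 2->2
Step 2: d_i = R_x(i) - R_y(i); compute d_i^2.
  (4-4)^2=0, (1-1)^2=0, (7-7)^2=0, (6-9)^2=9, (8-8)^2=0, (5-5)^2=0, (10-10)^2=0, (3-3)^2=0, (9-6)^2=9, (2-2)^2=0
sum(d^2) = 18.
Step 3: rho = 1 - 6*18 / (10*(10^2 - 1)) = 1 - 108/990 = 0.890909.
Step 4: Under H0, t = rho * sqrt((n-2)/(1-rho^2)) = 5.5482 ~ t(8).
Step 5: Two-sided p-value from the t-distribution with 8 df = 0.000542.
Step 6: alpha = 0.05. reject H0.

rho = 0.8909, p = 0.000542, reject H0 at alpha = 0.05.


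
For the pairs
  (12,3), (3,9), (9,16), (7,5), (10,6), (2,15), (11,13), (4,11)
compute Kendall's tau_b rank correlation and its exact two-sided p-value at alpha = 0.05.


Step 1: Enumerate the 28 unordered pairs (i,j) with i<j and classify each by sign(x_j-x_i) * sign(y_j-y_i).
  (1,2):dx=-9,dy=+6->D; (1,3):dx=-3,dy=+13->D; (1,4):dx=-5,dy=+2->D; (1,5):dx=-2,dy=+3->D
  (1,6):dx=-10,dy=+12->D; (1,7):dx=-1,dy=+10->D; (1,8):dx=-8,dy=+8->D; (2,3):dx=+6,dy=+7->C
  (2,4):dx=+4,dy=-4->D; (2,5):dx=+7,dy=-3->D; (2,6):dx=-1,dy=+6->D; (2,7):dx=+8,dy=+4->C
  (2,8):dx=+1,dy=+2->C; (3,4):dx=-2,dy=-11->C; (3,5):dx=+1,dy=-10->D; (3,6):dx=-7,dy=-1->C
  (3,7):dx=+2,dy=-3->D; (3,8):dx=-5,dy=-5->C; (4,5):dx=+3,dy=+1->C; (4,6):dx=-5,dy=+10->D
  (4,7):dx=+4,dy=+8->C; (4,8):dx=-3,dy=+6->D; (5,6):dx=-8,dy=+9->D; (5,7):dx=+1,dy=+7->C
  (5,8):dx=-6,dy=+5->D; (6,7):dx=+9,dy=-2->D; (6,8):dx=+2,dy=-4->D; (7,8):dx=-7,dy=-2->C
Step 2: C = 10, D = 18, total pairs = 28.
Step 3: tau = (C - D)/(n(n-1)/2) = (10 - 18)/28 = -0.285714.
Step 4: Exact two-sided p-value (enumerate n! = 40320 permutations of y under H0): p = 0.398760.
Step 5: alpha = 0.05. fail to reject H0.

tau_b = -0.2857 (C=10, D=18), p = 0.398760, fail to reject H0.


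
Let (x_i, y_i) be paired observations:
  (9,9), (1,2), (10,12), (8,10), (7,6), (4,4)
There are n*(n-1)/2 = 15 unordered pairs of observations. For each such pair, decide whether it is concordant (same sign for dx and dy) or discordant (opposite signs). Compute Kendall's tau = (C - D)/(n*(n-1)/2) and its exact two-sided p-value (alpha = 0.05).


Step 1: Enumerate the 15 unordered pairs (i,j) with i<j and classify each by sign(x_j-x_i) * sign(y_j-y_i).
  (1,2):dx=-8,dy=-7->C; (1,3):dx=+1,dy=+3->C; (1,4):dx=-1,dy=+1->D; (1,5):dx=-2,dy=-3->C
  (1,6):dx=-5,dy=-5->C; (2,3):dx=+9,dy=+10->C; (2,4):dx=+7,dy=+8->C; (2,5):dx=+6,dy=+4->C
  (2,6):dx=+3,dy=+2->C; (3,4):dx=-2,dy=-2->C; (3,5):dx=-3,dy=-6->C; (3,6):dx=-6,dy=-8->C
  (4,5):dx=-1,dy=-4->C; (4,6):dx=-4,dy=-6->C; (5,6):dx=-3,dy=-2->C
Step 2: C = 14, D = 1, total pairs = 15.
Step 3: tau = (C - D)/(n(n-1)/2) = (14 - 1)/15 = 0.866667.
Step 4: Exact two-sided p-value (enumerate n! = 720 permutations of y under H0): p = 0.016667.
Step 5: alpha = 0.05. reject H0.

tau_b = 0.8667 (C=14, D=1), p = 0.016667, reject H0.


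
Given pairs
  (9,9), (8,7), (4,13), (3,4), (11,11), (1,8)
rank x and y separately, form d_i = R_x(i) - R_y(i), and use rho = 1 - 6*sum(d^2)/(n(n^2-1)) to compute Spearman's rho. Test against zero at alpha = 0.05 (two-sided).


Step 1: Rank x and y separately (midranks; no ties here).
rank(x): 9->5, 8->4, 4->3, 3->2, 11->6, 1->1
rank(y): 9->4, 7->2, 13->6, 4->1, 11->5, 8->3
Step 2: d_i = R_x(i) - R_y(i); compute d_i^2.
  (5-4)^2=1, (4-2)^2=4, (3-6)^2=9, (2-1)^2=1, (6-5)^2=1, (1-3)^2=4
sum(d^2) = 20.
Step 3: rho = 1 - 6*20 / (6*(6^2 - 1)) = 1 - 120/210 = 0.428571.
Step 4: Under H0, t = rho * sqrt((n-2)/(1-rho^2)) = 0.9487 ~ t(4).
Step 5: Two-sided p-value from the t-distribution with 4 df = 0.396501.
Step 6: alpha = 0.05. fail to reject H0.

rho = 0.4286, p = 0.396501, fail to reject H0 at alpha = 0.05.


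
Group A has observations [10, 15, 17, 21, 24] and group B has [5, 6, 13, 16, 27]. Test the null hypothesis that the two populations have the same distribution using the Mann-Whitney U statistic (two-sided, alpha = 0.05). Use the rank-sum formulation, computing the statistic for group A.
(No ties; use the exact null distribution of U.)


Step 1: Combine and sort all 10 observations; assign midranks.
sorted (value, group): (5,Y), (6,Y), (10,X), (13,Y), (15,X), (16,Y), (17,X), (21,X), (24,X), (27,Y)
ranks: 5->1, 6->2, 10->3, 13->4, 15->5, 16->6, 17->7, 21->8, 24->9, 27->10
Step 2: Rank sum for X: R1 = 3 + 5 + 7 + 8 + 9 = 32.
Step 3: U_X = R1 - n1(n1+1)/2 = 32 - 5*6/2 = 32 - 15 = 17.
       U_Y = n1*n2 - U_X = 25 - 17 = 8.
Step 4: No ties, so the exact null distribution of U (based on enumerating the C(10,5) = 252 equally likely rank assignments) gives the two-sided p-value.
Step 5: p-value = 0.420635; compare to alpha = 0.05. fail to reject H0.

U_X = 17, p = 0.420635, fail to reject H0 at alpha = 0.05.


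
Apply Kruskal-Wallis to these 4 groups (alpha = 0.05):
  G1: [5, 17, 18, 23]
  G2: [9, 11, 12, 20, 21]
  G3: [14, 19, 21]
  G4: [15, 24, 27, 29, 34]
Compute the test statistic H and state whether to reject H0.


Step 1: Combine all N = 17 observations and assign midranks.
sorted (value, group, rank): (5,G1,1), (9,G2,2), (11,G2,3), (12,G2,4), (14,G3,5), (15,G4,6), (17,G1,7), (18,G1,8), (19,G3,9), (20,G2,10), (21,G2,11.5), (21,G3,11.5), (23,G1,13), (24,G4,14), (27,G4,15), (29,G4,16), (34,G4,17)
Step 2: Sum ranks within each group.
R_1 = 29 (n_1 = 4)
R_2 = 30.5 (n_2 = 5)
R_3 = 25.5 (n_3 = 3)
R_4 = 68 (n_4 = 5)
Step 3: H = 12/(N(N+1)) * sum(R_i^2/n_i) - 3(N+1)
     = 12/(17*18) * (29^2/4 + 30.5^2/5 + 25.5^2/3 + 68^2/5) - 3*18
     = 0.039216 * 1537.85 - 54
     = 6.307843.
Step 4: Ties present; correction factor C = 1 - 6/(17^3 - 17) = 0.998775. Corrected H = 6.307843 / 0.998775 = 6.315583.
Step 5: Under H0, H ~ chi^2(3); p-value = 0.097226.
Step 6: alpha = 0.05. fail to reject H0.

H = 6.3156, df = 3, p = 0.097226, fail to reject H0.


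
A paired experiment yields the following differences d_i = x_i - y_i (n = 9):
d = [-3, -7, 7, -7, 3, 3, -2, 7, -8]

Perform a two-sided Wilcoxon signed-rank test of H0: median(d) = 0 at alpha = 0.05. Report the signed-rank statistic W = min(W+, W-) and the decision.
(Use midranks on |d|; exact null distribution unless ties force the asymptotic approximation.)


Step 1: Drop any zero differences (none here) and take |d_i|.
|d| = [3, 7, 7, 7, 3, 3, 2, 7, 8]
Step 2: Midrank |d_i| (ties get averaged ranks).
ranks: |3|->3, |7|->6.5, |7|->6.5, |7|->6.5, |3|->3, |3|->3, |2|->1, |7|->6.5, |8|->9
Step 3: Attach original signs; sum ranks with positive sign and with negative sign.
W+ = 6.5 + 3 + 3 + 6.5 = 19
W- = 3 + 6.5 + 6.5 + 1 + 9 = 26
(Check: W+ + W- = 45 should equal n(n+1)/2 = 45.)
Step 4: Test statistic W = min(W+, W-) = 19.
Step 5: Ties in |d|, so use the tie-corrected normal approximation.
        E[W] = n(n+1)/4 = 9*10/4 = 22.5.
        Tie groups: |d|=3 (t=3), |d|=7 (t=4); sum(t^3 - t) = 84.
        Var[W] = n(n+1)(2n+1)/24 - sum(t^3-t)/48 = 1710/24 - 84/48 = 69.5.
        z = (W - E[W]) / sqrt(Var[W]) = (19 - 22.5) / 8.3367 = -0.4198.
        Two-sided p = 2*Phi(z) = 0.674608.
Step 6: alpha = 0.05. fail to reject H0.

W+ = 19, W- = 26, W = min = 19, p = 0.674608, fail to reject H0.


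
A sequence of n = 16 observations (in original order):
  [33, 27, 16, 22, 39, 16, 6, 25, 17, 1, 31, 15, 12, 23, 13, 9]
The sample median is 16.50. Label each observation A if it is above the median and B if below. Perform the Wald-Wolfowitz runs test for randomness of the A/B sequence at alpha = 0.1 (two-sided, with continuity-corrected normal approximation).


Step 1: Compute median = 16.50; label A = above, B = below.
Labels in order: AABAABBAABABBABB  (n_A = 8, n_B = 8)
Step 2: Count runs R = 10.
Step 3: Under H0 (random ordering), E[R] = 2*n_A*n_B/(n_A+n_B) + 1 = 2*8*8/16 + 1 = 9.0000.
        Var[R] = 2*n_A*n_B*(2*n_A*n_B - n_A - n_B) / ((n_A+n_B)^2 * (n_A+n_B-1)) = 14336/3840 = 3.7333.
        SD[R] = 1.9322.
Step 4: Continuity-corrected z = (R - 0.5 - E[R]) / SD[R] = (10 - 0.5 - 9.0000) / 1.9322 = 0.2588.
Step 5: Two-sided p-value via normal approximation = 2*(1 - Phi(|z|)) = 0.795809.
Step 6: alpha = 0.1. fail to reject H0.

R = 10, z = 0.2588, p = 0.795809, fail to reject H0.


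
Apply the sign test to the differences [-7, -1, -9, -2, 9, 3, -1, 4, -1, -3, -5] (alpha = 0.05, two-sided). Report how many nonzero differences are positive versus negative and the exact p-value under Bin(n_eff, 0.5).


Step 1: Discard zero differences. Original n = 11; n_eff = number of nonzero differences = 11.
Nonzero differences (with sign): -7, -1, -9, -2, +9, +3, -1, +4, -1, -3, -5
Step 2: Count signs: positive = 3, negative = 8.
Step 3: Under H0: P(positive) = 0.5, so the number of positives S ~ Bin(11, 0.5).
Step 4: Two-sided exact p-value = sum of Bin(11,0.5) probabilities at or below the observed probability = 0.226562.
Step 5: alpha = 0.05. fail to reject H0.

n_eff = 11, pos = 3, neg = 8, p = 0.226562, fail to reject H0.


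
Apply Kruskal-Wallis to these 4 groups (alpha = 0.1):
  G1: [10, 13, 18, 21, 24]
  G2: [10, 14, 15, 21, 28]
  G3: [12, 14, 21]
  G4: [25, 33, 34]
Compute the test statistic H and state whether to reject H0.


Step 1: Combine all N = 16 observations and assign midranks.
sorted (value, group, rank): (10,G1,1.5), (10,G2,1.5), (12,G3,3), (13,G1,4), (14,G2,5.5), (14,G3,5.5), (15,G2,7), (18,G1,8), (21,G1,10), (21,G2,10), (21,G3,10), (24,G1,12), (25,G4,13), (28,G2,14), (33,G4,15), (34,G4,16)
Step 2: Sum ranks within each group.
R_1 = 35.5 (n_1 = 5)
R_2 = 38 (n_2 = 5)
R_3 = 18.5 (n_3 = 3)
R_4 = 44 (n_4 = 3)
Step 3: H = 12/(N(N+1)) * sum(R_i^2/n_i) - 3(N+1)
     = 12/(16*17) * (35.5^2/5 + 38^2/5 + 18.5^2/3 + 44^2/3) - 3*17
     = 0.044118 * 1300.27 - 51
     = 6.364706.
Step 4: Ties present; correction factor C = 1 - 36/(16^3 - 16) = 0.991176. Corrected H = 6.364706 / 0.991176 = 6.421365.
Step 5: Under H0, H ~ chi^2(3); p-value = 0.092816.
Step 6: alpha = 0.1. reject H0.

H = 6.4214, df = 3, p = 0.092816, reject H0.


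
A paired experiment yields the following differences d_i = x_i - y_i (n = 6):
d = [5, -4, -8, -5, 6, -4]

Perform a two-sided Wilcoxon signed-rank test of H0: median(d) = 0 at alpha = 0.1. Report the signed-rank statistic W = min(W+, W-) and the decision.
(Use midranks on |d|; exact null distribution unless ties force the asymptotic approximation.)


Step 1: Drop any zero differences (none here) and take |d_i|.
|d| = [5, 4, 8, 5, 6, 4]
Step 2: Midrank |d_i| (ties get averaged ranks).
ranks: |5|->3.5, |4|->1.5, |8|->6, |5|->3.5, |6|->5, |4|->1.5
Step 3: Attach original signs; sum ranks with positive sign and with negative sign.
W+ = 3.5 + 5 = 8.5
W- = 1.5 + 6 + 3.5 + 1.5 = 12.5
(Check: W+ + W- = 21 should equal n(n+1)/2 = 21.)
Step 4: Test statistic W = min(W+, W-) = 8.5.
Step 5: Ties in |d|, so use the tie-corrected normal approximation.
        E[W] = n(n+1)/4 = 6*7/4 = 10.5.
        Tie groups: |d|=4 (t=2), |d|=5 (t=2); sum(t^3 - t) = 12.
        Var[W] = n(n+1)(2n+1)/24 - sum(t^3-t)/48 = 546/24 - 12/48 = 22.5.
        z = (W - E[W]) / sqrt(Var[W]) = (8.5 - 10.5) / 4.7434 = -0.4216.
        Two-sided p = 2*Phi(z) = 0.673290.
Step 6: alpha = 0.1. fail to reject H0.

W+ = 8.5, W- = 12.5, W = min = 8.5, p = 0.673290, fail to reject H0.


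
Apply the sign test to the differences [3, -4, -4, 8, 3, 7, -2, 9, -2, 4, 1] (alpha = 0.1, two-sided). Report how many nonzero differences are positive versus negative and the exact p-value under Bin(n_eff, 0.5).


Step 1: Discard zero differences. Original n = 11; n_eff = number of nonzero differences = 11.
Nonzero differences (with sign): +3, -4, -4, +8, +3, +7, -2, +9, -2, +4, +1
Step 2: Count signs: positive = 7, negative = 4.
Step 3: Under H0: P(positive) = 0.5, so the number of positives S ~ Bin(11, 0.5).
Step 4: Two-sided exact p-value = sum of Bin(11,0.5) probabilities at or below the observed probability = 0.548828.
Step 5: alpha = 0.1. fail to reject H0.

n_eff = 11, pos = 7, neg = 4, p = 0.548828, fail to reject H0.


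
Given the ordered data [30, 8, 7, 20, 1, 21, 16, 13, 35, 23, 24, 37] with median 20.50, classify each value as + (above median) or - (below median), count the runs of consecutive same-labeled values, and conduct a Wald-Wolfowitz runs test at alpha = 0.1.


Step 1: Compute median = 20.50; label A = above, B = below.
Labels in order: ABBBBABBAAAA  (n_A = 6, n_B = 6)
Step 2: Count runs R = 5.
Step 3: Under H0 (random ordering), E[R] = 2*n_A*n_B/(n_A+n_B) + 1 = 2*6*6/12 + 1 = 7.0000.
        Var[R] = 2*n_A*n_B*(2*n_A*n_B - n_A - n_B) / ((n_A+n_B)^2 * (n_A+n_B-1)) = 4320/1584 = 2.7273.
        SD[R] = 1.6514.
Step 4: Continuity-corrected z = (R + 0.5 - E[R]) / SD[R] = (5 + 0.5 - 7.0000) / 1.6514 = -0.9083.
Step 5: Two-sided p-value via normal approximation = 2*(1 - Phi(|z|)) = 0.363722.
Step 6: alpha = 0.1. fail to reject H0.

R = 5, z = -0.9083, p = 0.363722, fail to reject H0.


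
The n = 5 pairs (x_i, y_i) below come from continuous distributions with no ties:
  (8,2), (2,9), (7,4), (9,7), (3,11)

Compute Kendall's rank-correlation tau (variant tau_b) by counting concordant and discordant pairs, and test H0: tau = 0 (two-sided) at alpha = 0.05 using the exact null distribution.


Step 1: Enumerate the 10 unordered pairs (i,j) with i<j and classify each by sign(x_j-x_i) * sign(y_j-y_i).
  (1,2):dx=-6,dy=+7->D; (1,3):dx=-1,dy=+2->D; (1,4):dx=+1,dy=+5->C; (1,5):dx=-5,dy=+9->D
  (2,3):dx=+5,dy=-5->D; (2,4):dx=+7,dy=-2->D; (2,5):dx=+1,dy=+2->C; (3,4):dx=+2,dy=+3->C
  (3,5):dx=-4,dy=+7->D; (4,5):dx=-6,dy=+4->D
Step 2: C = 3, D = 7, total pairs = 10.
Step 3: tau = (C - D)/(n(n-1)/2) = (3 - 7)/10 = -0.400000.
Step 4: Exact two-sided p-value (enumerate n! = 120 permutations of y under H0): p = 0.483333.
Step 5: alpha = 0.05. fail to reject H0.

tau_b = -0.4000 (C=3, D=7), p = 0.483333, fail to reject H0.


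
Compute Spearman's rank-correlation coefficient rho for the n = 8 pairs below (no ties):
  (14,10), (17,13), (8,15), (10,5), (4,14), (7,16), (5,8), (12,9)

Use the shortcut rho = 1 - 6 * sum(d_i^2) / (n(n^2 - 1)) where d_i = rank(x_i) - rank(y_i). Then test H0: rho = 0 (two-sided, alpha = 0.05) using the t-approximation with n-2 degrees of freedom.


Step 1: Rank x and y separately (midranks; no ties here).
rank(x): 14->7, 17->8, 8->4, 10->5, 4->1, 7->3, 5->2, 12->6
rank(y): 10->4, 13->5, 15->7, 5->1, 14->6, 16->8, 8->2, 9->3
Step 2: d_i = R_x(i) - R_y(i); compute d_i^2.
  (7-4)^2=9, (8-5)^2=9, (4-7)^2=9, (5-1)^2=16, (1-6)^2=25, (3-8)^2=25, (2-2)^2=0, (6-3)^2=9
sum(d^2) = 102.
Step 3: rho = 1 - 6*102 / (8*(8^2 - 1)) = 1 - 612/504 = -0.214286.
Step 4: Under H0, t = rho * sqrt((n-2)/(1-rho^2)) = -0.5374 ~ t(6).
Step 5: Two-sided p-value from the t-distribution with 6 df = 0.610344.
Step 6: alpha = 0.05. fail to reject H0.

rho = -0.2143, p = 0.610344, fail to reject H0 at alpha = 0.05.


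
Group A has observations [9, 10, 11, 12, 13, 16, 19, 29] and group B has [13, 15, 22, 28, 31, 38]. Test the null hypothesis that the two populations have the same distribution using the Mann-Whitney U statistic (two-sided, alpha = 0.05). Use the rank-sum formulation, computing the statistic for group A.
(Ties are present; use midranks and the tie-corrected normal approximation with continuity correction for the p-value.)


Step 1: Combine and sort all 14 observations; assign midranks.
sorted (value, group): (9,X), (10,X), (11,X), (12,X), (13,X), (13,Y), (15,Y), (16,X), (19,X), (22,Y), (28,Y), (29,X), (31,Y), (38,Y)
ranks: 9->1, 10->2, 11->3, 12->4, 13->5.5, 13->5.5, 15->7, 16->8, 19->9, 22->10, 28->11, 29->12, 31->13, 38->14
Step 2: Rank sum for X: R1 = 1 + 2 + 3 + 4 + 5.5 + 8 + 9 + 12 = 44.5.
Step 3: U_X = R1 - n1(n1+1)/2 = 44.5 - 8*9/2 = 44.5 - 36 = 8.5.
       U_Y = n1*n2 - U_X = 48 - 8.5 = 39.5.
Step 4: Ties are present, so use the tie-corrected normal approximation (with continuity correction) for the p-value.
Step 5: p-value = 0.052547; compare to alpha = 0.05. fail to reject H0.

U_X = 8.5, p = 0.052547, fail to reject H0 at alpha = 0.05.


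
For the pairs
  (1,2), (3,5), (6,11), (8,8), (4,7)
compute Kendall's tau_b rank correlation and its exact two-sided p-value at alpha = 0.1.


Step 1: Enumerate the 10 unordered pairs (i,j) with i<j and classify each by sign(x_j-x_i) * sign(y_j-y_i).
  (1,2):dx=+2,dy=+3->C; (1,3):dx=+5,dy=+9->C; (1,4):dx=+7,dy=+6->C; (1,5):dx=+3,dy=+5->C
  (2,3):dx=+3,dy=+6->C; (2,4):dx=+5,dy=+3->C; (2,5):dx=+1,dy=+2->C; (3,4):dx=+2,dy=-3->D
  (3,5):dx=-2,dy=-4->C; (4,5):dx=-4,dy=-1->C
Step 2: C = 9, D = 1, total pairs = 10.
Step 3: tau = (C - D)/(n(n-1)/2) = (9 - 1)/10 = 0.800000.
Step 4: Exact two-sided p-value (enumerate n! = 120 permutations of y under H0): p = 0.083333.
Step 5: alpha = 0.1. reject H0.

tau_b = 0.8000 (C=9, D=1), p = 0.083333, reject H0.


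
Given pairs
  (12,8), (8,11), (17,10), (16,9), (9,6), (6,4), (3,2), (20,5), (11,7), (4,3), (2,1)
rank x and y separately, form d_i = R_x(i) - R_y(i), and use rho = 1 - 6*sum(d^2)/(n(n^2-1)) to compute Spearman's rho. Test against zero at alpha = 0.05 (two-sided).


Step 1: Rank x and y separately (midranks; no ties here).
rank(x): 12->8, 8->5, 17->10, 16->9, 9->6, 6->4, 3->2, 20->11, 11->7, 4->3, 2->1
rank(y): 8->8, 11->11, 10->10, 9->9, 6->6, 4->4, 2->2, 5->5, 7->7, 3->3, 1->1
Step 2: d_i = R_x(i) - R_y(i); compute d_i^2.
  (8-8)^2=0, (5-11)^2=36, (10-10)^2=0, (9-9)^2=0, (6-6)^2=0, (4-4)^2=0, (2-2)^2=0, (11-5)^2=36, (7-7)^2=0, (3-3)^2=0, (1-1)^2=0
sum(d^2) = 72.
Step 3: rho = 1 - 6*72 / (11*(11^2 - 1)) = 1 - 432/1320 = 0.672727.
Step 4: Under H0, t = rho * sqrt((n-2)/(1-rho^2)) = 2.7277 ~ t(9).
Step 5: Two-sided p-value from the t-distribution with 9 df = 0.023313.
Step 6: alpha = 0.05. reject H0.

rho = 0.6727, p = 0.023313, reject H0 at alpha = 0.05.


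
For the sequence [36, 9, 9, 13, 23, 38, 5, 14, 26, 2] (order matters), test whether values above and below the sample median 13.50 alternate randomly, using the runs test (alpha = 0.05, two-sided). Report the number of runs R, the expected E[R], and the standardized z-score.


Step 1: Compute median = 13.50; label A = above, B = below.
Labels in order: ABBBAABAAB  (n_A = 5, n_B = 5)
Step 2: Count runs R = 6.
Step 3: Under H0 (random ordering), E[R] = 2*n_A*n_B/(n_A+n_B) + 1 = 2*5*5/10 + 1 = 6.0000.
        Var[R] = 2*n_A*n_B*(2*n_A*n_B - n_A - n_B) / ((n_A+n_B)^2 * (n_A+n_B-1)) = 2000/900 = 2.2222.
        SD[R] = 1.4907.
Step 4: R = E[R], so z = 0 with no continuity correction.
Step 5: Two-sided p-value via normal approximation = 2*(1 - Phi(|z|)) = 1.000000.
Step 6: alpha = 0.05. fail to reject H0.

R = 6, z = 0.0000, p = 1.000000, fail to reject H0.


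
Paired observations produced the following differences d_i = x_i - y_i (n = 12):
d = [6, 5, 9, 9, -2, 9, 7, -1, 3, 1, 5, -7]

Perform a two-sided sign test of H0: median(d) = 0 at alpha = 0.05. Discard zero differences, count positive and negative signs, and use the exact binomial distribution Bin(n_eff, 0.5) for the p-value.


Step 1: Discard zero differences. Original n = 12; n_eff = number of nonzero differences = 12.
Nonzero differences (with sign): +6, +5, +9, +9, -2, +9, +7, -1, +3, +1, +5, -7
Step 2: Count signs: positive = 9, negative = 3.
Step 3: Under H0: P(positive) = 0.5, so the number of positives S ~ Bin(12, 0.5).
Step 4: Two-sided exact p-value = sum of Bin(12,0.5) probabilities at or below the observed probability = 0.145996.
Step 5: alpha = 0.05. fail to reject H0.

n_eff = 12, pos = 9, neg = 3, p = 0.145996, fail to reject H0.


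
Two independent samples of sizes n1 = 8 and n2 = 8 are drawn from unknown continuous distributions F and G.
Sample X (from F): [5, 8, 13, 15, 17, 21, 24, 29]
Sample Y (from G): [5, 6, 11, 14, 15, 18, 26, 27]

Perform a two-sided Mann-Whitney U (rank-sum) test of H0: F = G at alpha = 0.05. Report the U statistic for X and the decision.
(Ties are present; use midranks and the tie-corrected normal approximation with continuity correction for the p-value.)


Step 1: Combine and sort all 16 observations; assign midranks.
sorted (value, group): (5,X), (5,Y), (6,Y), (8,X), (11,Y), (13,X), (14,Y), (15,X), (15,Y), (17,X), (18,Y), (21,X), (24,X), (26,Y), (27,Y), (29,X)
ranks: 5->1.5, 5->1.5, 6->3, 8->4, 11->5, 13->6, 14->7, 15->8.5, 15->8.5, 17->10, 18->11, 21->12, 24->13, 26->14, 27->15, 29->16
Step 2: Rank sum for X: R1 = 1.5 + 4 + 6 + 8.5 + 10 + 12 + 13 + 16 = 71.
Step 3: U_X = R1 - n1(n1+1)/2 = 71 - 8*9/2 = 71 - 36 = 35.
       U_Y = n1*n2 - U_X = 64 - 35 = 29.
Step 4: Ties are present, so use the tie-corrected normal approximation (with continuity correction) for the p-value.
Step 5: p-value = 0.792597; compare to alpha = 0.05. fail to reject H0.

U_X = 35, p = 0.792597, fail to reject H0 at alpha = 0.05.


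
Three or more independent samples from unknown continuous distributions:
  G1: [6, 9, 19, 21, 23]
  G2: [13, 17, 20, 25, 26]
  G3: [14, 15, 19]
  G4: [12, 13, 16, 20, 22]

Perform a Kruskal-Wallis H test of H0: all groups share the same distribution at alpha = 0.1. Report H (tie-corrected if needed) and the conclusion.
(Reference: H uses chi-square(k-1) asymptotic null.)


Step 1: Combine all N = 18 observations and assign midranks.
sorted (value, group, rank): (6,G1,1), (9,G1,2), (12,G4,3), (13,G2,4.5), (13,G4,4.5), (14,G3,6), (15,G3,7), (16,G4,8), (17,G2,9), (19,G1,10.5), (19,G3,10.5), (20,G2,12.5), (20,G4,12.5), (21,G1,14), (22,G4,15), (23,G1,16), (25,G2,17), (26,G2,18)
Step 2: Sum ranks within each group.
R_1 = 43.5 (n_1 = 5)
R_2 = 61 (n_2 = 5)
R_3 = 23.5 (n_3 = 3)
R_4 = 43 (n_4 = 5)
Step 3: H = 12/(N(N+1)) * sum(R_i^2/n_i) - 3(N+1)
     = 12/(18*19) * (43.5^2/5 + 61^2/5 + 23.5^2/3 + 43^2/5) - 3*19
     = 0.035088 * 1676.53 - 57
     = 1.825731.
Step 4: Ties present; correction factor C = 1 - 18/(18^3 - 18) = 0.996904. Corrected H = 1.825731 / 0.996904 = 1.831401.
Step 5: Under H0, H ~ chi^2(3); p-value = 0.608126.
Step 6: alpha = 0.1. fail to reject H0.

H = 1.8314, df = 3, p = 0.608126, fail to reject H0.
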